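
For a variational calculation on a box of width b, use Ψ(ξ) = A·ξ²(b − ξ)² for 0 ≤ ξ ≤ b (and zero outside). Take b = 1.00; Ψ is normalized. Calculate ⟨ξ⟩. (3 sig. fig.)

⟨ξ⟩ ≈ 0.500

⟨ξ⟩ = ∫ ξ |Ψ|² dξ over the full domain.
The ratio of the moment integral to the normalization integral gives ⟨ξ⟩ = b/2.
Putting b = 1.00 gives 0.5000.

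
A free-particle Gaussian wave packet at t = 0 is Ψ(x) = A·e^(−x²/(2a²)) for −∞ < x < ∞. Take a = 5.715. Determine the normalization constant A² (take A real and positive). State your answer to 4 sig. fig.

Require ∫ |Ψ|² dx = 1 over the whole domain.
Carrying out the integral gives A² · √(π)·a.
Hence A² = 1/[√(π)·a].
Plugging in a = 5.715 yields A = 0.31420.

A^2 ≈ 0.09872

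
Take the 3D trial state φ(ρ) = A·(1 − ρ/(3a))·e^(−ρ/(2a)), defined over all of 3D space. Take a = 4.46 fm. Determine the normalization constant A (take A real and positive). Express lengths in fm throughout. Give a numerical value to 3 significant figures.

A ≈ 0.0367 fm^(-3/2)

The normalization condition is ∫|φ|² 4πρ² dρ = 1 from 0 to ∞.
The angular integral contributes 4π, leaving ∫₀^∞ ρ²|φ|² dρ.
Using ∫₀^∞ ρⁿ e^(−αρ) dρ = n!/αⁿ⁺¹, the integral (without the A² prefactor) comes out to 8·π·a^3/3.
So A² = (8·π·a^3/3)^(−1).
Substituting a = 4.46 gives A² = 0.001345, so A = 0.03668.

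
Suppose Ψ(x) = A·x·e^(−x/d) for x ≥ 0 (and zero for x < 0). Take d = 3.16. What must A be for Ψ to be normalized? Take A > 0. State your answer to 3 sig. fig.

Require ∫ |Ψ|² dx = 1 over the whole domain.
With Ψ = A·x·e^(−x/d), the integral evaluates to A²·[d^3/4].
Hence A² = 1/[d^3/4].
Substituting d = 3.16 gives A² = 0.1268, so A = 0.3560.

A ≈ 0.356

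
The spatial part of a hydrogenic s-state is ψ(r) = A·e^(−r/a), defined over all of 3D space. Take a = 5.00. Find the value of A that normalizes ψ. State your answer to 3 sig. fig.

A ≈ 0.0505

Normalization requires ∫|ψ|² 4πr² dr = 1, integrated from 0 to ∞.
(Spherical symmetry: dV = 4πr² dr.)
Using ∫₀^∞ rⁿ e^(−αr) dr = n!/αⁿ⁺¹, ∫|ψ|² 4πr² dr = A²·(π·a^3).
Setting this equal to 1 gives A² = 1/(π·a^3).
With a = 5.00: A² = 0.002546 and A = 0.05046.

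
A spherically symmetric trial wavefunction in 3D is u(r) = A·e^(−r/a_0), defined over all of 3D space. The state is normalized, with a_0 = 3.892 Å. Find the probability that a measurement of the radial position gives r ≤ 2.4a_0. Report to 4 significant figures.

With dV = 4πr²dr, the probability is ∫|u|² dV over r ≤ 2.4a_0.
The full normalization integral is A²·[π·a_0^3] = 1, fixing A².
In terms of t = r/a_0 (A², 4π and the length scale all cancel between numerator and denominator), P = [∫_{0}^{2.4} t^2·e^(-2·t) dt] / [∫_{0}^{∞} t^2·e^(-2·t) dt].
Using ∫ t^2·e^(-2·t) dt = -(2·t^2 + 2·t + 1)·e^(-2·t)/4, the numerator is 1/4 - 433·e^(-24/5)/100 and the denominator is 1/4.
Taking the ratio yields P = 0.85746.

P ≈ 0.8575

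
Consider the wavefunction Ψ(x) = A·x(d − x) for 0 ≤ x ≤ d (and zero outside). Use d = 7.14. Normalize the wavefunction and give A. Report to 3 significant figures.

A ≈ 0.0402

We need A² ∫|f|² dx = 1, taking the integral from 0 to d.
Expanding the polynomial and integrating term by term, ∫|Ψ|² dx = A²·(d^5/30).
Hence A² = 1/[d^5/30].
Substituting d = 7.14 gives A² = 0.001617, so A = 0.04021.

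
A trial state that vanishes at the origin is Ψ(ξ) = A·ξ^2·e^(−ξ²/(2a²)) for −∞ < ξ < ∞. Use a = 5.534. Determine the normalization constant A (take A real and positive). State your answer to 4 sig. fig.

We need A² ∫|f|² dξ = 1, taking the integral from −∞ to ∞.
With Ψ = A·ξ^2·e^(−ξ²/(2a²)), the integral evaluates to A²·[3·√(π)·a^5/4].
So A² = (3·√(π)·a^5/4)^(−1).
Plugging in a = 5.534 yields A = 0.012039.

A ≈ 0.01204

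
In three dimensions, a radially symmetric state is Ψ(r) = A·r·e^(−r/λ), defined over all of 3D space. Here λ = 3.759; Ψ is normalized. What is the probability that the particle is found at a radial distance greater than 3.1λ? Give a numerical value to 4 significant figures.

P ≈ 0.2592

With dV = 4πr²dr, the probability is ∫|Ψ|² dV over r > 3.1λ.
Normalization gives A² = 1/(3·π·λ^5).
Let u = r/λ; then A², 4π and the length scale all cancel, so P = ∫_{3.1}^{∞} u^4·e^(-2·u) du ÷ ∫_{0}^{∞} u^4·e^(-2·u) du.
Using ∫ u^4·e^(-2·u) du = -(u^4/2 + u^3 + 3·u^2/2 + 3·u/2 + 3/4)·e^(-2·u), the numerator is ≈ 0.194383 and the denominator is 3/4.
This evaluates to P = 0.25918.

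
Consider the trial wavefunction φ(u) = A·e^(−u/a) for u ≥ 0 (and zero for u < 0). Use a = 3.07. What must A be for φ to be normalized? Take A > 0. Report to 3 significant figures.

Require ∫ |φ|² du = 1 over the whole domain.
Recall ∫₀^∞ u^m e^(−u/β) du = m!·β^(m+1), the integral (without the A² prefactor) comes out to a/2.
Plugging in a = 3.07 yields A = 0.8071.

A ≈ 0.807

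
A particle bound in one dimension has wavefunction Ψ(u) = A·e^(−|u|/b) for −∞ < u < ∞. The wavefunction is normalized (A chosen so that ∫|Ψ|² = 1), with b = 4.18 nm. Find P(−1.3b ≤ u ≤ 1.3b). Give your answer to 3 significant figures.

P ≈ 0.926

|Ψ|² is the probability density, so P = ∫_{−1.3b}^{1.3b} |Ψ|² du.
With A² fixed by ∫|Ψ|² = 1, i.e. A² = (b)^(−1), substitute and integrate.
By symmetry take twice the u ≥ 0 contribution in numerator and denominator; the 2's cancel. Let t = u/b; then A² and the length scale cancel, so P = ∫_{0}^{1.3} e^(-2·t) dt ÷ ∫_{0}^{∞} e^(-2·t) dt.
An antiderivative of e^(-2·t) is -e^(-2·t)/2; evaluating from 0 to 1.3 gives 1/2 - e^(-13/5)/2, while the full integral is 1/2.
Taking the ratio, P = 0.9257.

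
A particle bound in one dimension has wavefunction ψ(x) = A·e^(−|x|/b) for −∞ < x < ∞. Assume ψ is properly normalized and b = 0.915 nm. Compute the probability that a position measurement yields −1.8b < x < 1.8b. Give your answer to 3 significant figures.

P ≈ 0.973

P = ∫_{−1.8b}^{1.8b} |ψ(x)|² dx.
Since A² = 1/(b), this is the region integral divided by the full normalization integral.
By symmetry take twice the x ≥ 0 contribution in numerator and denominator; the 2's cancel. Substituting u = x/b, A² and the length scale cancel in the ratio: P = ∫_{0}^{1.8} e^(-2·u) du / ∫_{0}^{∞} e^(-2·u) du.
With ∫ e^(-2·u) du = -e^(-2·u)/2 + C, the region integral is 1/2 - e^(-18/5)/2 and the full one is 1/2.
The result is P = 0.9727.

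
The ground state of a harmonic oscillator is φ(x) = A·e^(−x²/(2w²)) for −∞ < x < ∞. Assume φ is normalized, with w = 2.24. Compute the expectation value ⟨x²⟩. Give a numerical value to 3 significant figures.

By definition ⟨x²⟩ = ∫ x^2 |φ(x)|² dx.
Evaluating both integrals, ⟨x²⟩ = w^2/2.
Putting w = 2.24 gives 2.509.

⟨x^2⟩ ≈ 2.51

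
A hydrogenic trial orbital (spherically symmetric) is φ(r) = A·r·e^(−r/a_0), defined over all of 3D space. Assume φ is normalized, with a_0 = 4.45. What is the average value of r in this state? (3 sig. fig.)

⟨r⟩ ≈ 11.1

The expectation value is the |φ|²-weighted average of r: ∫ r|φ|² 4πr² dr.
With ∫₀^∞ r^5 e^(−αr) dr = 5!/α^6, since the A² factors cancel between numerator and denominator, ⟨r⟩ = 5·a_0/2.
Putting a_0 = 4.45 gives 11.13.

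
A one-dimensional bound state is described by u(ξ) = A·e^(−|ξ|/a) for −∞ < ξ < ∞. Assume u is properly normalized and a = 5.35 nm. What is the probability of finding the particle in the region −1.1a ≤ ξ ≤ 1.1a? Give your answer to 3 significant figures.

P ≈ 0.889

|u|² is the probability density, so P = ∫_{−1.1a}^{1.1a} |u|² dξ.
The normalization integral ∫|u|²dξ over the whole domain equals a·A², and A² cancels in the ratio.
Both integrals are even about ξ = 0, so only the ξ ≥ 0 halves are needed (the factors of 2 cancel). In terms of t = ξ/a (A² and the length scale cancel between numerator and denominator), P = [∫_{0}^{1.1} e^(-2·t) dt] / [∫_{0}^{∞} e^(-2·t) dt].
With ∫ e^(-2·t) dt = -e^(-2·t)/2 + C, the region integral is 1/2 - e^(-11/5)/2 and the full one is 1/2.
Evaluating gives P = 0.8892.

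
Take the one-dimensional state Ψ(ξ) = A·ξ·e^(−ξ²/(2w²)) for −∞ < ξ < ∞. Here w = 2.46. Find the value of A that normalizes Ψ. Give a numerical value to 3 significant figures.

A ≈ 0.275

We need A² ∫|f|² dξ = 1, taking the integral from −∞ to ∞.
Differentiating ∫e^(−αξ²) dξ = √(π/α) under α to get the higher moments, the integral (without the A² prefactor) comes out to √(π)·w^3/2.
Setting this equal to 1 gives A² = 1/(√(π)·w^3/2).
Plugging in w = 2.46 yields A = 0.2753.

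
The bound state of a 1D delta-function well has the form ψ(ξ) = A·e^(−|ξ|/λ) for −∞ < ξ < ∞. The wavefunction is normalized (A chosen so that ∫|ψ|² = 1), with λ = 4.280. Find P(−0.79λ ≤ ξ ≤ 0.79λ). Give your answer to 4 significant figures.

P ≈ 0.7940

P = ∫_{−0.79λ}^{0.79λ} |ψ(ξ)|² dξ.
With A² fixed by ∫|ψ|² = 1, i.e. A² = (λ)^(−1), substitute and integrate.
Both integrals are even about ξ = 0, so only the ξ ≥ 0 halves are needed (the factors of 2 cancel). In terms of u = ξ/λ (A² and the length scale cancel between numerator and denominator), P = [∫_{0}^{0.79} e^(-2·u) du] / [∫_{0}^{∞} e^(-2·u) du].
Using ∫ e^(-2·u) du = -e^(-2·u)/2, the numerator is 1/2 - e^(-79/50)/2 and the denominator is 1/2.
The result is P = 0.79402.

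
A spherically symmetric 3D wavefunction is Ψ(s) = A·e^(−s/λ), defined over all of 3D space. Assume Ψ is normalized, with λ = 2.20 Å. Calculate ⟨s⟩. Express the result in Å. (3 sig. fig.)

The expectation value is the |Ψ|²-weighted average of s: ∫ s|Ψ|² 4πs² ds.
Recall ∫₀^∞ s^m e^(−s/β) ds = m!·β^(m+1), since the A² factors cancel between numerator and denominator, ⟨s⟩ = 3·λ/2.
With λ = 2.20, ⟨s⟩ = 3.300.

⟨s⟩ ≈ 3.30 Å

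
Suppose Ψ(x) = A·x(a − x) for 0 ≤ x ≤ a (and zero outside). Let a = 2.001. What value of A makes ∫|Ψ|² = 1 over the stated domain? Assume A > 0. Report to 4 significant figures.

Normalization requires ∫|Ψ|² dx = 1, integrated from 0 to a.
The integral (without the A² prefactor) comes out to a^5/30.
Plugging in a = 2.001 yields A = 0.96704.

A ≈ 0.9670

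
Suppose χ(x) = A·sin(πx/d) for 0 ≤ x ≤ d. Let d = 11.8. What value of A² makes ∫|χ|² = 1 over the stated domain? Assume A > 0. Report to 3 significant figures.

A^2 ≈ 0.169

Normalization requires ∫|χ|² dx = 1, integrated from 0 to d.
Using sin²θ = (1 − cos 2θ)/2, with χ = A·sin(πx/d), the integral evaluates to A²·[d/2].
Hence A² = 1/[d/2].
Plugging in d = 11.8 yields A = 0.4117.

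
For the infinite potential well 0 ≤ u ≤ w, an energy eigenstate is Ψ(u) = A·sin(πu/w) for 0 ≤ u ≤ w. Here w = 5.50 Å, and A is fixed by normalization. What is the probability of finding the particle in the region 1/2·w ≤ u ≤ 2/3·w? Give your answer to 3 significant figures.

P ≈ 0.304

|Ψ|² is the probability density, so P = ∫_{1/2·w}^{2/3·w} |Ψ|² du.
The normalization integral ∫|Ψ|²du over the whole domain equals w/2·A², and A² cancels in the ratio.
Let t = u/w; then A² and the length scale cancel, so P = ∫_{1/2}^{2/3} sin(π·t)^2 dt ÷ ∫_{0}^{1} sin(π·t)^2 dt.
With ∫ sin(π·t)^2 dt = t/2 - sin(2·π·t)/(4·π) + C, the region integral is √(3)/(8·π) + 1/12 and the full one is 1/2.
The result is P = (√(3)/4 + π/6)/π.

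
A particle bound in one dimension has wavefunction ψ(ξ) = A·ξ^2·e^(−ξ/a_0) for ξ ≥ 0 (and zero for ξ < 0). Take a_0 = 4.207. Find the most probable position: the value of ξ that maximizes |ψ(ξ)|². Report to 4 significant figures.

Set d/dξ [|ψ(ξ)|²] = 0 and solve for ξ > 0.
This gives ξ = 2·a_0.
With a_0 = 4.207, the most probable position is 8.4140.

ξ ≈ 8.414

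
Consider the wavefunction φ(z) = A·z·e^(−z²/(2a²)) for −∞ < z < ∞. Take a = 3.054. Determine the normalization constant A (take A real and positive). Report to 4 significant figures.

Normalization requires ∫|φ|² dz = 1, integrated from −∞ to ∞.
With ∫_{−∞}^{∞} z^(2m) e^(−αz²) dz = (2m−1)!!·√π / (2^m α^(m+1/2)), the integral (without the A² prefactor) comes out to √(π)·a^3/2.
Substituting a = 3.054 gives A² = 0.039614, so A = 0.19903.

A ≈ 0.1990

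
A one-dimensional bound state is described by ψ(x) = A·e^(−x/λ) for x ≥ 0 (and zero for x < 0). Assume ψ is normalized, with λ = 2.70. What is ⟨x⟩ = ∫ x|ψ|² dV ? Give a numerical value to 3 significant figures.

⟨x⟩ ≈ 1.35

⟨x⟩ = ∫ x |ψ|² dx over the full domain.
The ratio of the moment integral to the normalization integral gives ⟨x⟩ = λ/2.
With λ = 2.70, ⟨x⟩ = 1.350.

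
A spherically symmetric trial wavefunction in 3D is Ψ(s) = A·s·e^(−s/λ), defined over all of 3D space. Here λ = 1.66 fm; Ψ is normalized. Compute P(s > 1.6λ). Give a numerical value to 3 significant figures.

P ≈ 0.781

P = ∫ |Ψ|² 4πs² ds over s > 1.6λ.
The full normalization integral is A²·[3·π·λ^5] = 1, fixing A².
In terms of u = s/λ (A², 4π and the length scale all cancel between numerator and denominator), P = [∫_{1.6}^{∞} u^4·e^(-2·u) du] / [∫_{0}^{∞} u^4·e^(-2·u) du].
Using ∫ u^4·e^(-2·u) du = -(u^4/2 + u^3 + 3·u^2/2 + 3·u/2 + 3/4)·e^(-2·u), the numerator is ≈ 0.58546 and the denominator is 3/4.
The region integral divided by the full integral gives P = 0.7806.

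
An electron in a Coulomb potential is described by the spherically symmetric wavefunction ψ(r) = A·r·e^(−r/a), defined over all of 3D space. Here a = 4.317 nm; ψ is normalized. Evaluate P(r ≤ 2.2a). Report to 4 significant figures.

P = ∫ |ψ|² 4πr² dr over r ≤ 2.2a.
The full normalization integral is A²·[3·π·a^5] = 1, fixing A².
Substituting u = r/a, A², 4π and the length scale all cancel in the ratio: P = ∫_{0}^{2.2} u^4·e^(-2·u) du / ∫_{0}^{∞} u^4·e^(-2·u) du.
An antiderivative of u^4·e^(-2·u) is -(u^4/2 + u^3 + 3·u^2/2 + 3·u/2 + 3/4)·e^(-2·u); evaluating from 0 to 2.2 gives ≈ 0.336612, while the full integral is 3/4.
This evaluates to P = 0.44882.

P ≈ 0.4488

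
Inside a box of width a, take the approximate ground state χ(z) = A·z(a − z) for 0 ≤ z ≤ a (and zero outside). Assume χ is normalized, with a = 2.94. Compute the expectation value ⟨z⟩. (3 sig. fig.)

⟨z⟩ ≈ 1.47

By definition ⟨z⟩ = ∫ z |χ(z)|² dz.
Expanding the polynomial and integrating term by term, evaluating both integrals, ⟨z⟩ = a/2.
Putting a = 2.94 gives 1.470.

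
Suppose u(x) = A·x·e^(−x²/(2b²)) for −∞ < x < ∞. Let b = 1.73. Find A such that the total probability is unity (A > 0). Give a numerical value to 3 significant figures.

A ≈ 0.467

Require ∫ |u|² dx = 1 over the whole domain.
Differentiating ∫e^(−αx²) dx = √(π/α) under α to get the higher moments, the integral (without the A² prefactor) comes out to √(π)·b^3/2.
With b = 1.73: A² = 0.2179 and A = 0.4668.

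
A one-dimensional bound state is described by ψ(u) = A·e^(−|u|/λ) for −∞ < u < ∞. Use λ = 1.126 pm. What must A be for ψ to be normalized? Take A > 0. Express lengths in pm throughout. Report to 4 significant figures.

A ≈ 0.9424 pm^(-1/2)

Require ∫ |ψ|² du = 1 over the whole domain.
With ∫₀^∞ u^0 e^(−αu) du = 0!/α^1, carrying out the integral gives A² · λ.
Substituting λ = 1.126 gives A² = 0.88810, so A = 0.94239.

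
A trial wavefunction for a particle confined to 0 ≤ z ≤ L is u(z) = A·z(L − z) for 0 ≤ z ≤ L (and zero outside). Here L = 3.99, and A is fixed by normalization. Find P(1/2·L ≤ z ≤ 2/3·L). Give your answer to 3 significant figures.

P ≈ 0.290

|u|² is the probability density, so P = ∫_{1/2·L}^{2/3·L} |u|² dz.
With A² fixed by ∫|u|² = 1, i.e. A² = (L^5/30)^(−1), substitute and integrate.
Substituting t = z/L, A² and the length scale cancel in the ratio: P = ∫_{1/2}^{2/3} t^2·(1 - t)^2 dt / ∫_{0}^{1} t^2·(1 - t)^2 dt.
With ∫ t^2·(1 - t)^2 dt = t^3·(6·t^2 - 15·t + 10)/30 + C, the region integral is 47/4860 and the full one is 1/30.
The result is P = 47/162.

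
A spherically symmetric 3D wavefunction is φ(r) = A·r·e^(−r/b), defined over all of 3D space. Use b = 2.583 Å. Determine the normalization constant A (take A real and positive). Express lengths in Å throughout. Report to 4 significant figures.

A ≈ 0.03038 Å^(-5/2)

Normalization requires ∫|φ|² 4πr² dr = 1, integrated from 0 to ∞.
In 3D with spherical symmetry the volume element is 4πr² dr.
Carrying out the integral gives A² · 3·π·b^5.
Substituting b = 2.583 gives A² = 0.00092280, so A = 0.030378.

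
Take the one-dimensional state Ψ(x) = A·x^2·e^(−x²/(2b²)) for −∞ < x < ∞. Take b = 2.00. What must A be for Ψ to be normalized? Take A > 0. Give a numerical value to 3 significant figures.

Require ∫ |Ψ|² dx = 1 over the whole domain.
Differentiating ∫e^(−αx²) dx = √(π/α) under α to get the higher moments, the integral (without the A² prefactor) comes out to 3·√(π)·b^5/4.
So A² = (3·√(π)·b^5/4)^(−1).
With b = 2.00: A² = 0.02351 and A = 0.1533.

A ≈ 0.153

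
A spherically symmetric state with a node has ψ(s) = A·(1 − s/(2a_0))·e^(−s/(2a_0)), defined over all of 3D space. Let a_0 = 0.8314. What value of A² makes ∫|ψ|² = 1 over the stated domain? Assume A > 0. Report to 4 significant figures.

A^2 ≈ 0.06924

The normalization condition is ∫|ψ|² 4πs² ds = 1 from 0 to ∞.
In 3D with spherical symmetry the volume element is 4πs² ds.
Using ∫₀^∞ sⁿ e^(−αs) ds = n!/αⁿ⁺¹, the integral (without the A² prefactor) comes out to 8·π·a_0^3.
With a_0 = 0.8314: A² = 0.069236 and A = 0.26313.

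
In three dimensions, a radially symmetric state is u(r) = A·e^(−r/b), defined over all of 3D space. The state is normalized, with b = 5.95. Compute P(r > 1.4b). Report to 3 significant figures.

P ≈ 0.469

With dV = 4πr²dr, the probability is ∫|u|² dV over r > 1.4b.
The full normalization integral is A²·[π·b^3] = 1, fixing A².
Substituting t = r/b, A², 4π and the length scale all cancel in the ratio: P = ∫_{1.4}^{∞} t^2·e^(-2·t) dt / ∫_{0}^{∞} t^2·e^(-2·t) dt.
An antiderivative of t^2·e^(-2·t) is -(2·t^2 + 2·t + 1)·e^(-2·t)/4; evaluating from 1.4 to ∞ gives 193·e^(-14/5)/100, while the full integral is 1/4.
Taking the ratio yields P = 0.4695.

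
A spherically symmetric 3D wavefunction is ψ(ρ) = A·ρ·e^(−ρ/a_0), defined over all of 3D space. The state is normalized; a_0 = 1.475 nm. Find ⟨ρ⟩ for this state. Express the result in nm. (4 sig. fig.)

By definition ⟨ρ⟩ = ∫ ρ |ψ(ρ)|² 4πρ² dρ.
Since the A² factors cancel between numerator and denominator, ⟨ρ⟩ = 5·a_0/2.
With a_0 = 1.475, ⟨ρ⟩ = 3.6875.

⟨ρ⟩ ≈ 3.688 nm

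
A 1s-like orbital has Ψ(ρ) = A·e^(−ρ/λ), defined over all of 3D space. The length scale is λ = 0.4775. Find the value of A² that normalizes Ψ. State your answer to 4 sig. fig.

A^2 ≈ 2.924

Normalization requires ∫|Ψ|² 4πρ² dρ = 1, integrated from 0 to ∞.
In 3D with spherical symmetry the volume element is 4πρ² dρ.
∫|Ψ|² 4πρ² dρ = A²·(π·λ^3).
Plugging in λ = 0.4775 yields A = 1.7099.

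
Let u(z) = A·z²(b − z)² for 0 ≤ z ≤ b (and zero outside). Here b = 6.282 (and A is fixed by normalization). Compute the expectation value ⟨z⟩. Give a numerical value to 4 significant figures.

By definition ⟨z⟩ = ∫ z |u(z)|² dz.
The ratio of the moment integral to the normalization integral gives ⟨z⟩ = b/2.
Putting b = 6.282 gives 3.1410.

⟨z⟩ ≈ 3.141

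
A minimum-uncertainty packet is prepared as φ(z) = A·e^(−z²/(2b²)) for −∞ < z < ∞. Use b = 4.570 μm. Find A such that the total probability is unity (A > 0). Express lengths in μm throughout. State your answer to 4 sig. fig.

A ≈ 0.3514 μm^(-1/2)

Require ∫ |φ|² dz = 1 over the whole domain.
Differentiating ∫e^(−αz²) dz = √(π/α) under α to get the higher moments, ∫|φ|² dz = A²·(√(π)·b).
So A² = (√(π)·b)^(−1).
Plugging in b = 4.570 yields A = 0.35136.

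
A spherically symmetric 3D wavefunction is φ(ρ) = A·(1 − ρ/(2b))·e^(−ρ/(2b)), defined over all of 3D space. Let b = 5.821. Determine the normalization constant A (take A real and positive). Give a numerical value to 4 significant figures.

The normalization condition is ∫|φ|² 4πρ² dρ = 1 from 0 to ∞.
In 3D with spherical symmetry the volume element is 4πρ² dρ.
The integral (without the A² prefactor) comes out to 8·π·b^3.
With b = 5.821: A² = 0.00020173 and A = 0.014203.

A ≈ 0.01420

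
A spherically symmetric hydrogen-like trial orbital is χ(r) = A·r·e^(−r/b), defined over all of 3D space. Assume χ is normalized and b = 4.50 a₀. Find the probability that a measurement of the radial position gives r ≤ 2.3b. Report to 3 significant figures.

P = ∫ |χ|² 4πr² dr over r ≤ 2.3b.
Normalization gives A² = 1/(3·π·b^5).
In terms of u = r/b (A², 4π and the length scale all cancel between numerator and denominator), P = [∫_{0}^{2.3} u^4·e^(-2·u) du] / [∫_{0}^{∞} u^4·e^(-2·u) du].
Using ∫ u^4·e^(-2·u) du = -(u^4/2 + u^3 + 3·u^2/2 + 3·u/2 + 3/4)·e^(-2·u), the numerator is ≈ 0.36507 and the denominator is 3/4.
Taking the ratio yields P = 0.4868.

P ≈ 0.487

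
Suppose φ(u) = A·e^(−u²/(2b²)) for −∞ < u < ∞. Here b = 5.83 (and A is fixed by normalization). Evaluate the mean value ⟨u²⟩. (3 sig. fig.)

The expectation value is the |φ|²-weighted average of u^2: ∫ u^2|φ|² du.
Evaluating both integrals, ⟨u²⟩ = b^2/2.
Putting b = 5.83 gives 16.99.

⟨u^2⟩ ≈ 17.0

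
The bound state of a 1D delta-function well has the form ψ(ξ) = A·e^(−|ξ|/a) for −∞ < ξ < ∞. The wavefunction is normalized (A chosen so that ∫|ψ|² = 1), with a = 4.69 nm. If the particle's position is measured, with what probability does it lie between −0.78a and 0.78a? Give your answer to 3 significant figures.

|ψ|² is the probability density, so P = ∫_{−0.78a}^{0.78a} |ψ|² dξ.
Since A² = 1/(a), this is the region integral divided by the full normalization integral.
Both integrals are even about ξ = 0, so only the ξ ≥ 0 halves are needed (the factors of 2 cancel). Substituting u = ξ/a, A² and the length scale cancel in the ratio: P = ∫_{0}^{0.78} e^(-2·u) du / ∫_{0}^{∞} e^(-2·u) du.
Using ∫ e^(-2·u) du = -e^(-2·u)/2, the numerator is 1/2 - e^(-39/25)/2 and the denominator is 1/2.
Evaluating gives P = 0.7899.

P ≈ 0.790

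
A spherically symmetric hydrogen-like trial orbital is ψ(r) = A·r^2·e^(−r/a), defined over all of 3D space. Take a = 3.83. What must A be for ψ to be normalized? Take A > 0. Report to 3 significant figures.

We need A² ∫|f|² 4πr² dr = 1, taking the integral from 0 to ∞.
(Spherical symmetry: dV = 4πr² dr.)
The integral (without the A² prefactor) comes out to 45·π·a^7/2.
So A² = (45·π·a^7/2)^(−1).
With a = 3.83: A² = 0.000001170 and A = 0.001082.

A ≈ 0.00108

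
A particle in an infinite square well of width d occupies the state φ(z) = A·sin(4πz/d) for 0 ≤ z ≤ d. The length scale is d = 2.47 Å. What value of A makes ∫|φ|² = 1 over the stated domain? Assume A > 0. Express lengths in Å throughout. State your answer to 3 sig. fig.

The normalization condition is ∫|φ|² dz = 1 from 0 to d.
Carrying out the integral gives A² · d/2.
With d = 2.47: A² = 0.8097 and A = 0.8998.

A ≈ 0.900 Å^(-1/2)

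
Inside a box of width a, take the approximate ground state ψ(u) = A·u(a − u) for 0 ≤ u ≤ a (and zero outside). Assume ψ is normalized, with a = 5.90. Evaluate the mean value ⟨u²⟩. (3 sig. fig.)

By definition ⟨u²⟩ = ∫ u^2 |ψ(u)|² du.
Since the A² factors cancel between numerator and denominator, ⟨u²⟩ = 2·a^2/7.
Putting a = 5.90 gives 9.946.

⟨u^2⟩ ≈ 9.95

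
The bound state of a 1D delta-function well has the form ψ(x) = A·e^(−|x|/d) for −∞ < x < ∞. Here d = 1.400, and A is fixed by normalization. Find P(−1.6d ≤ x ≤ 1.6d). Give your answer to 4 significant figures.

P = ∫_{−1.6d}^{1.6d} |ψ(x)|² dx.
The normalization integral ∫|ψ|²dx over the whole domain equals d·A², and A² cancels in the ratio.
Both integrals are even about x = 0, so only the x ≥ 0 halves are needed (the factors of 2 cancel). Substituting u = x/d, A² and the length scale cancel in the ratio: P = ∫_{0}^{1.6} e^(-2·u) du / ∫_{0}^{∞} e^(-2·u) du.
An antiderivative of e^(-2·u) is -e^(-2·u)/2; evaluating from 0 to 1.6 gives 1/2 - e^(-16/5)/2, while the full integral is 1/2.
The result is P = 0.95924.

P ≈ 0.9592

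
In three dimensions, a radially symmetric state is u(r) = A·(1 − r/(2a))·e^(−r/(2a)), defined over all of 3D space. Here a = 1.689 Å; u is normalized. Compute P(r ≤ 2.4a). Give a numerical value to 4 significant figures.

P ≈ 0.05407

Integrate the radial probability density 4πr²|u|² over r ≤ 2.4a.
A² is fixed by ∫₀^∞ 4πr²|u|² dr = 1, i.e. A² = (8·π·a^3)^(−1).
Substituting t = r/a, A², 4π and the length scale all cancel in the ratio: P = ∫_{0}^{2.4} t^2·(1 - t/2)^2·e^(-t) dt / ∫_{0}^{∞} t^2·(1 - t/2)^2·e^(-t) dt.
With ∫ t^2·(1 - t/2)^2·e^(-t) dt = -(t^4/4 + t^2 + 2·t + 2)·e^(-t) + C, the region integral is ≈ 0.108132 and the full one is 2.
The region integral divided by the full integral gives P = 0.054066.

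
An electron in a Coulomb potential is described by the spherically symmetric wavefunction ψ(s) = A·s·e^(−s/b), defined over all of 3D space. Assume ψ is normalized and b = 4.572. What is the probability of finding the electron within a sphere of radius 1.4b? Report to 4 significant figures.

P ≈ 0.1523

P = ∫ |ψ|² 4πs² ds over s ≤ 1.4b.
The full normalization integral is A²·[3·π·b^5] = 1, fixing A².
In terms of u = s/b (A², 4π and the length scale all cancel between numerator and denominator), P = [∫_{0}^{1.4} u^4·e^(-2·u) du] / [∫_{0}^{∞} u^4·e^(-2·u) du].
With ∫ u^4·e^(-2·u) du = -(u^4/2 + u^3 + 3·u^2/2 + 3·u/2 + 3/4)·e^(-2·u) + C, the region integral is ≈ 0.114243 and the full one is 3/4.
The region integral divided by the full integral gives P = 0.15232.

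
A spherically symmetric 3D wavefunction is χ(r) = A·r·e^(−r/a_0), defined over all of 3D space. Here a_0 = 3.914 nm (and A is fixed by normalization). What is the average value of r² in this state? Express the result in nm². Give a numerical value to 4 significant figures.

⟨r^2⟩ ≈ 114.9 nm^2

By definition ⟨r²⟩ = ∫ r^2 |χ(r)|² 4πr² dr.
Recall ∫₀^∞ r^m e^(−r/β) dr = m!·β^(m+1), evaluating both integrals, ⟨r²⟩ = 15·a_0^2/2.
Putting a_0 = 3.914 gives 114.90.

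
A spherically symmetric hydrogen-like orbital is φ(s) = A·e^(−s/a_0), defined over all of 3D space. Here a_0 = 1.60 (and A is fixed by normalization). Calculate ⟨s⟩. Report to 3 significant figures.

The expectation value is the |φ|²-weighted average of s: ∫ s|φ|² 4πs² ds.
The ratio of the moment integral to the normalization integral gives ⟨s⟩ = 3·a_0/2.
With a_0 = 1.60, ⟨s⟩ = 2.400.

⟨s⟩ ≈ 2.40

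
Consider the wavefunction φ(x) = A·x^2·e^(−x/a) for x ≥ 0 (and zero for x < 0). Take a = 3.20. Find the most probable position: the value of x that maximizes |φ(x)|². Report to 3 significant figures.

x ≈ 6.40

Set d/dx [|φ(x)|²] = 0 and solve for x > 0.
Solving yields x = 2·a.
With a = 3.20, the most probable position is 6.400.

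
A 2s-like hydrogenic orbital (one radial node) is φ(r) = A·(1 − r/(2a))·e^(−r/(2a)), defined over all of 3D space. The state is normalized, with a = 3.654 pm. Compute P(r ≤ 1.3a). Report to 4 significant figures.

P ≈ 0.04559

Integrate the radial probability density 4πr²|φ|² over r ≤ 1.3a.
A² is fixed by ∫₀^∞ 4πr²|φ|² dr = 1, i.e. A² = (8·π·a^3)^(−1).
In terms of u = r/a (A², 4π and the length scale all cancel between numerator and denominator), P = [∫_{0}^{1.3} u^2·(1 - u/2)^2·e^(-u) du] / [∫_{0}^{∞} u^2·(1 - u/2)^2·e^(-u) du].
An antiderivative of u^2·(1 - u/2)^2·e^(-u) is -(u^4/4 + u^2 + 2·u + 2)·e^(-u); evaluating from 0 to 1.3 gives ≈ 0.0911805, while the full integral is 2.
This evaluates to P = 0.045590.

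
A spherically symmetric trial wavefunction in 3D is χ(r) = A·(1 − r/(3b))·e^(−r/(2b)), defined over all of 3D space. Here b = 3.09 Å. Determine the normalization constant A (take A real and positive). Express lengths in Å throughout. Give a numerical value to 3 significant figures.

A ≈ 0.0636 Å^(-3/2)

We need A² ∫|f|² 4πr² dr = 1, taking the integral from 0 to ∞.
The angular integral contributes 4π, leaving ∫₀^∞ r²|χ|² dr.
Using ∫₀^∞ rⁿ e^(−αr) dr = n!/αⁿ⁺¹, ∫|χ|² 4πr² dr = A²·(8·π·b^3/3).
So A² = (8·π·b^3/3)^(−1).
Substituting b = 3.09 gives A² = 0.004046, so A = 0.06361.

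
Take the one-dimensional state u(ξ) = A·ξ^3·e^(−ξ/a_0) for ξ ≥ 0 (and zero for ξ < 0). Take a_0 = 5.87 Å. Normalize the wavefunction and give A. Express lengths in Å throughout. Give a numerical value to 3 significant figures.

The normalization condition is ∫|u|² dξ = 1 from 0 to ∞.
∫|u|² dξ = A²·(45·a_0^7/8).
Setting this equal to 1 gives A² = 1/(45·a_0^7/8).
With a_0 = 5.87: A² = 7.403E-7 and A = 0.0008604.

A ≈ 0.000860 Å^(-7/2)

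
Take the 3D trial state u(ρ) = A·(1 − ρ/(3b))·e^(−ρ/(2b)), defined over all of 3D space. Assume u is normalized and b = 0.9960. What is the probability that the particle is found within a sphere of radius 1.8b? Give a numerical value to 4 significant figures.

P ≈ 0.3015

With dV = 4πρ²dρ, the probability is ∫|u|² dV over ρ ≤ 1.8b.
A² is fixed by ∫₀^∞ 4πρ²|u|² dρ = 1, i.e. A² = (8·π·b^3/3)^(−1).
Substituting t = ρ/b, A², 4π and the length scale all cancel in the ratio: P = ∫_{0}^{1.8} t^2·(1 - t/3)^2·e^(-t) dt / ∫_{0}^{∞} t^2·(1 - t/3)^2·e^(-t) dt.
An antiderivative of t^2·(1 - t/3)^2·e^(-t) is (-t^4 + 2·t^3 - 3·t^2 - 6·t - 6)·e^(-t)/9; evaluating from 0 to 1.8 gives 2/3 - 5282·e^(-9/5)/1875, while the full integral is 2/3.
Taking the ratio yields P = 0.30151.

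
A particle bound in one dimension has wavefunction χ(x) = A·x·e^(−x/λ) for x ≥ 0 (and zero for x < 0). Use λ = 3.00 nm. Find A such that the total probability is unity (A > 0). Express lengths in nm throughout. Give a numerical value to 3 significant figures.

A ≈ 0.385 nm^(-3/2)

Normalization requires ∫|χ|² dx = 1, integrated from 0 to ∞.
Using ∫₀^∞ xⁿ e^(−αx) dx = n!/αⁿ⁺¹, with χ = A·x·e^(−x/λ), the integral evaluates to A²·[λ^3/4].
Plugging in λ = 3.00 yields A = 0.3849.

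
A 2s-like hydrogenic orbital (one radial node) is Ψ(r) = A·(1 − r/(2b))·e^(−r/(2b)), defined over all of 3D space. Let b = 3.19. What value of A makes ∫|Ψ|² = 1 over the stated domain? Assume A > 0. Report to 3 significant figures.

A ≈ 0.0350

Normalization requires ∫|Ψ|² 4πr² dr = 1, integrated from 0 to ∞.
With Ψ = A·(1 − r/(2b))·e^(−r/(2b)), the integral evaluates to A²·[8·π·b^3].
So A² = (8·π·b^3)^(−1).
With b = 3.19: A² = 0.001226 and A = 0.03501.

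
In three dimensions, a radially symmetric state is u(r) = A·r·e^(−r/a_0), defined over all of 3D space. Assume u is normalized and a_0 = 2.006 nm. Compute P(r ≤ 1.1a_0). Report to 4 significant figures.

Integrate the radial probability density 4πr²|u|² over r ≤ 1.1a_0.
The full normalization integral is A²·[3·π·a_0^5] = 1, fixing A².
Substituting t = r/a_0, A², 4π and the length scale all cancel in the ratio: P = ∫_{0}^{1.1} t^4·e^(-2·t) dt / ∫_{0}^{∞} t^4·e^(-2·t) dt.
Using ∫ t^4·e^(-2·t) dt = -(t^4/2 + t^3 + 3·t^2/2 + 3·t/2 + 3/4)·e^(-2·t), the numerator is ≈ 0.0543722 and the denominator is 3/4.
The region integral divided by the full integral gives P = 0.072496.

P ≈ 0.07250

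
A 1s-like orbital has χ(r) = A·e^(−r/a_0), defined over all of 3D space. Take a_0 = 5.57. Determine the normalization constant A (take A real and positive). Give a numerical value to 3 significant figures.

A ≈ 0.0429

Require ∫ |χ|² 4πr² dr = 1 over the whole domain.
The integral (without the A² prefactor) comes out to π·a_0^3.
So A² = (π·a_0^3)^(−1).
Plugging in a_0 = 5.57 yields A = 0.04292.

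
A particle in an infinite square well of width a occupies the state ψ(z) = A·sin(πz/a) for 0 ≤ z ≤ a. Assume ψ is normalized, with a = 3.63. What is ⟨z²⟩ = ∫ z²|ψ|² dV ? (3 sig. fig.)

⟨z^2⟩ ≈ 3.72

⟨z²⟩ = ∫ z^2 |ψ|² dz over the full domain.
With ∫₀^a sin²(nπz/a) dz = a/2, the ratio of the moment integral to the normalization integral gives ⟨z²⟩ = -a^2/(2·π^2) + a^2/3.
With a = 3.63, ⟨z^2⟩ = 3.725.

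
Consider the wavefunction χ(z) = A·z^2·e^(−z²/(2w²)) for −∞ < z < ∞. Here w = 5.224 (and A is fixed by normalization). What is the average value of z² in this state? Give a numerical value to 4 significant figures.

⟨z^2⟩ ≈ 68.23

The expectation value is the |χ|²-weighted average of z^2: ∫ z^2|χ|² dz.
Evaluating both integrals, ⟨z²⟩ = 5·w^2/2.
Putting w = 5.224 gives 68.225.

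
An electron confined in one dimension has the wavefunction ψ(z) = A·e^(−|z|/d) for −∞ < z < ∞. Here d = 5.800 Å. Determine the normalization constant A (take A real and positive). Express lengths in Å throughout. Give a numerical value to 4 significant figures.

A ≈ 0.4152 Å^(-1/2)

Require ∫ |ψ|² dz = 1 over the whole domain.
The integral (without the A² prefactor) comes out to d.
So A² = (d)^(−1).
With d = 5.800: A² = 0.17241 and A = 0.41523.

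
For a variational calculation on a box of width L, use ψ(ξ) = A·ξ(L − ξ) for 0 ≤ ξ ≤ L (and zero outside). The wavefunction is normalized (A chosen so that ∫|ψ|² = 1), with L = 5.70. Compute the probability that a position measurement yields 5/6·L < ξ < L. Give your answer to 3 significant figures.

P = ∫_{5/6·L}^{L} |ψ(ξ)|² dξ.
The normalization integral ∫|ψ|²dξ over the whole domain equals L^5/30·A², and A² cancels in the ratio.
Substituting u = ξ/L, A² and the length scale cancel in the ratio: P = ∫_{5/6}^{1} u^2·(1 - u)^2 du / ∫_{0}^{1} u^2·(1 - u)^2 du.
Using ∫ u^2·(1 - u)^2 du = u^3·(6·u^2 - 15·u + 10)/30, the numerator is ≈ 0.0011831 and the denominator is 1/30.
The result is P = 23/648.

P ≈ 0.0355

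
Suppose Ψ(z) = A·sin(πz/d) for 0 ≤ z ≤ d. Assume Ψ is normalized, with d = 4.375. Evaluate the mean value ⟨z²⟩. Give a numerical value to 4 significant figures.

By definition ⟨z²⟩ = ∫ z^2 |Ψ(z)|² dz.
Using sin²θ = (1 − cos 2θ)/2, since the A² factors cancel between numerator and denominator, ⟨z²⟩ = -d^2/(2·π^2) + d^2/3.
Putting d = 4.375 gives 5.4105.

⟨z^2⟩ ≈ 5.411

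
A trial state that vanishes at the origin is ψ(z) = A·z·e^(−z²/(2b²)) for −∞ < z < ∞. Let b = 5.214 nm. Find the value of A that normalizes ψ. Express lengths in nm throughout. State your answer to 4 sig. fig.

We need A² ∫|f|² dz = 1, taking the integral from −∞ to ∞.
With ∫_{−∞}^{∞} z^(2m) e^(−αz²) dz = (2m−1)!!·√π / (2^m α^(m+1/2)), the integral (without the A² prefactor) comes out to √(π)·b^3/2.
Hence A² = 1/[√(π)·b^3/2].
Substituting b = 5.214 gives A² = 0.0079605, so A = 0.089222.

A ≈ 0.08922 nm^(-3/2)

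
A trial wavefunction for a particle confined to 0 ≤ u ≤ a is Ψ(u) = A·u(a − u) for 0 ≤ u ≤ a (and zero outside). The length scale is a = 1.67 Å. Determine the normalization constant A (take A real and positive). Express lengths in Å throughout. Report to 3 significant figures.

A ≈ 1.52 Å^(-5/2)

Normalization requires ∫|Ψ|² du = 1, integrated from 0 to a.
With Ψ = A·u(a − u), the integral evaluates to A²·[a^5/30].
Setting this equal to 1 gives A² = 1/(a^5/30).
Plugging in a = 1.67 yields A = 1.520.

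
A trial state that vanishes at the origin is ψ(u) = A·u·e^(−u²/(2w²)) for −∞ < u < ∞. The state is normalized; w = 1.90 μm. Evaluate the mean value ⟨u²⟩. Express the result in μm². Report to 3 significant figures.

⟨u^2⟩ ≈ 5.42 μm^2

By definition ⟨u²⟩ = ∫ u^2 |ψ(u)|² du.
Evaluating both integrals, ⟨u²⟩ = 3·w^2/2.
Putting w = 1.90 gives 5.415.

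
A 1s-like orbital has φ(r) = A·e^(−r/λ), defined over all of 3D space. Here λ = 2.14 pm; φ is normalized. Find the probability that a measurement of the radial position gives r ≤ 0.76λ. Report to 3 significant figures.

P ≈ 0.196

Integrate the radial probability density 4πr²|φ|² over r ≤ 0.76λ.
The full normalization integral is A²·[π·λ^3] = 1, fixing A².
In terms of u = r/λ (A², 4π and the length scale all cancel between numerator and denominator), P = [∫_{0}^{0.76} u^2·e^(-2·u) du] / [∫_{0}^{∞} u^2·e^(-2·u) du].
An antiderivative of u^2·e^(-2·u) is -(2·u^2 + 2·u + 1)·e^(-2·u)/4; evaluating from 0 to 0.76 gives 1/4 - 2297·e^(-38/25)/2500, while the full integral is 1/4.
The region integral divided by the full integral gives P = 0.1962.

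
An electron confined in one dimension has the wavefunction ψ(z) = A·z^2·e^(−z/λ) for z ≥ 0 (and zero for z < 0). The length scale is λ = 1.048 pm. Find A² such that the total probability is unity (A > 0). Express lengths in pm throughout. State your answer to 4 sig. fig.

Require ∫ |ψ|² dz = 1 over the whole domain.
With ψ = A·z^2·e^(−z/λ), the integral evaluates to A²·[3·λ^5/4].
Setting this equal to 1 gives A² = 1/(3·λ^5/4).
Substituting λ = 1.048 gives A² = 1.0547, so A = 1.0270.

A^2 ≈ 1.055 pm^(-5)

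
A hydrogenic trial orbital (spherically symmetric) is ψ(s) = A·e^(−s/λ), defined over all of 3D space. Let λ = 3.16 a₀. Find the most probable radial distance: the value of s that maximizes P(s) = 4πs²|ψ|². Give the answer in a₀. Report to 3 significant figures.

s ≈ 3.16 a₀

The maximum of P(s) = 4πs²|ψ|² occurs where its derivative vanishes.
Solving yields s = λ.
With λ = 3.16, the most probable radial distance is 3.160 a₀.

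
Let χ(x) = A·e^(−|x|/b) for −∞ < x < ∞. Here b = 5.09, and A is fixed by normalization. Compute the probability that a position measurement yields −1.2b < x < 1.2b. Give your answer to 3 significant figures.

P = ∫_{−1.2b}^{1.2b} |χ(x)|² dx.
Since A² = 1/(b), this is the region integral divided by the full normalization integral.
By symmetry take twice the x ≥ 0 contribution in numerator and denominator; the 2's cancel. Substituting u = x/b, A² and the length scale cancel in the ratio: P = ∫_{0}^{1.2} e^(-2·u) du / ∫_{0}^{∞} e^(-2·u) du.
With ∫ e^(-2·u) du = -e^(-2·u)/2 + C, the region integral is 1/2 - e^(-12/5)/2 and the full one is 1/2.
Taking the ratio, P = 0.9093.

P ≈ 0.909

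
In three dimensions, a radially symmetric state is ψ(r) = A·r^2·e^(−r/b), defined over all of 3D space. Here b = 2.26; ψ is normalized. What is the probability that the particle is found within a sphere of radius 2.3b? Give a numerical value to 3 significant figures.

P ≈ 0.182

Integrate the radial probability density 4πr²|ψ|² over r ≤ 2.3b.
A² is fixed by ∫₀^∞ 4πr²|ψ|² dr = 1, i.e. A² = (45·π·b^7/2)^(−1).
In terms of u = r/b (A², 4π and the length scale all cancel between numerator and denominator), P = [∫_{0}^{2.3} u^6·e^(-2·u) du] / [∫_{0}^{∞} u^6·e^(-2·u) du].
With ∫ u^6·e^(-2·u) du = -(4·u^6 + 12·u^5 + 30·u^4 + 60·u^3 + 90·u^2 + 90·u + 45)·e^(-2·u)/8 + C, the region integral is ≈ 1.0236 and the full one is 45/8.
This evaluates to P = 0.1820.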